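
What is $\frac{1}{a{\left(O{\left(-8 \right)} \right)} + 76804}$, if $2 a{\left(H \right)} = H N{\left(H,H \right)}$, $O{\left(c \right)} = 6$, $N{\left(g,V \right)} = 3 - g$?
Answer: $\frac{1}{76795} \approx 1.3022 \cdot 10^{-5}$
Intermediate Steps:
$a{\left(H \right)} = \frac{H \left(3 - H\right)}{2}$
$\frac{1}{a{\left(O{\left(-8 \right)} \right)} + 76804} = \frac{1}{\frac{1}{2} \cdot 6 \left(3 - 6\right) + 76804} = \frac{1}{\frac{1}{2} \cdot 6 \left(-3\right) + 76804} = \frac{1}{-9 + 76804} = \frac{1}{76795}$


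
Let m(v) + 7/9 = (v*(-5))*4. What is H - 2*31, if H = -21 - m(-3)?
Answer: -1280/9 ≈ -142.22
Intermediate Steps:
m(v) = -7/9 - 20*v (m(v) = -7/9 + (v*(-5))*4 = -7/9 - 5*v*4 = -7/9 - 20*v)
H = -722/9 (H = -21 - (-7/9 - 20*(-3)) = -21 - (-7/9 + 60) = -21 - 1*533/9 = -21 - 533/9 = -722/9 ≈ -80.222)
H - 2*31 = -722/9 - 2*31 = -722/9 - 1*62 = -722/9 - 62 = -1280/9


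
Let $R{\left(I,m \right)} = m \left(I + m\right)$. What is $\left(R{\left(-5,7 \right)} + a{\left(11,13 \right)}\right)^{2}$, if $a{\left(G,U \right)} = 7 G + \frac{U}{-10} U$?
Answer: $\frac{549081}{100} \approx 5490.8$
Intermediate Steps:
$a{\left(G,U \right)} = 7 G - \frac{U^{2}}{10}$ ($a{\left(G,U \right)} = 7 G + U \left(- \frac{1}{10}\right) U = 7 G + - \frac{U}{10} U = 7 G - \frac{U^{2}}{10}$)
$\left(R{\left(-5,7 \right)} + a{\left(11,13 \right)}\right)^{2} = \left(7 \left(-5 + 7\right) + \left(7 \cdot 11 - \frac{13^{2}}{10}\right)\right)^{2} = \left(7 \cdot 2 + \left(77 - \frac{169}{10}\right)\right)^{2} = \left(14 + \left(77 - \frac{169}{10}\right)\right)^{2} = \left(14 + \frac{601}{10}\right)^{2} = \left(\frac{741}{10}\right)^{2} = \frac{549081}{100}$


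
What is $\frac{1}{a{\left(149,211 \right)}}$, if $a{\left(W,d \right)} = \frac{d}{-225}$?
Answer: $- \frac{225}{211} \approx -1.0664$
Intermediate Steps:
$a{\left(W,d \right)} = - \frac{d}{225}$ ($a{\left(W,d \right)} = d \left(- \frac{1}{225}\right) = - \frac{d}{225}$)
$\frac{1}{a{\left(149,211 \right)}} = \frac{1}{\left(- \frac{1}{225}\right) 211} = \frac{1}{- \frac{211}{225}} = - \frac{225}{211}$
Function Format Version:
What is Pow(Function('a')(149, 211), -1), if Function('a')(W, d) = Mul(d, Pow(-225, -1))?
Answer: Rational(-225, 211) ≈ -1.0664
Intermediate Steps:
Function('a')(W, d) = Mul(Rational(-1, 225), d) (Function('a')(W, d) = Mul(d, Rational(-1, 225)) = Mul(Rational(-1, 225), d))
Pow(Function('a')(149, 211), -1) = Pow(Mul(Rational(-1, 225), 211), -1) = Pow(Rational(-211, 225), -1) = Rational(-225, 211)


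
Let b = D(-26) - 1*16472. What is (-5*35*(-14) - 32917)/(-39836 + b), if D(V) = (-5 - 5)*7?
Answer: 30467/56378 ≈ 0.54041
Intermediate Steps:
D(V) = -70 (D(V) = -10*7 = -70)
b = -16542 (b = -70 - 1*16472 = -70 - 16472 = -16542)
(-5*35*(-14) - 32917)/(-39836 + b) = (-5*35*(-14) - 32917)/(-39836 - 16542) = (-175*(-14) - 32917)/(-56378) = (2450 - 32917)*(-1/56378) = -30467*(-1/56378) = 30467/56378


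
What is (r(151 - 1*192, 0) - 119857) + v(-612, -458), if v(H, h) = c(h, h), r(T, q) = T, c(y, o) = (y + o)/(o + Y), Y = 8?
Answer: -26976592/225 ≈ -1.1990e+5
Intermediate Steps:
c(y, o) = (o + y)/(8 + o) (c(y, o) = (y + o)/(o + 8) = (o + y)/(8 + o))
v(H, h) = 2*h/(8 + h) (v(H, h) = (h + h)/(8 + h) = (2*h)/(8 + h) = 2*h/(8 + h))
(r(151 - 1*192, 0) - 119857) + v(-612, -458) = ((151 - 1*192) - 119857) + 2*(-458)/(8 - 458) = ((151 - 192) - 119857) + 2*(-458)/(-450) = (-41 - 119857) + 2*(-458)*(-1/450) = -119898 + 458/225 = -26976592/225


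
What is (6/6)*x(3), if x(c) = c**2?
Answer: 9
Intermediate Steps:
(6/6)*x(3) = (6/6)*3**2 = (6*(1/6))*9 = 1*9 = 9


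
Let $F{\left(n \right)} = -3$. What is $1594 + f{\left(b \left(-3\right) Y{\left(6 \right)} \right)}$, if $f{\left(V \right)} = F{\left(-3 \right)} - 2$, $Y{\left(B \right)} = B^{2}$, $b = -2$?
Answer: $1589$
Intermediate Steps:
$f{\left(V \right)} = -5$ ($f{\left(V \right)} = -3 - 2 = -5$)
$1594 + f{\left(b \left(-3\right) Y{\left(6 \right)} \right)} = 1594 - 5 = 1589$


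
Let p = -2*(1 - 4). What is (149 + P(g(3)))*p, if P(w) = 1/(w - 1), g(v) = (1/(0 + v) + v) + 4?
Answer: 17004/19 ≈ 894.95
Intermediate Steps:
g(v) = 4 + v + 1/v (g(v) = (1/v + v) + 4 = (v + 1/v) + 4 = 4 + v + 1/v)
p = 6 (p = -2*(-3) = 6)
P(w) = 1/(-1 + w)
(149 + P(g(3)))*p = (149 + 1/(-1 + (4 + 3 + 1/3)))*6 = (149 + 1/(-1 + 22/3))*6 = (149 + 1/(19/3))*6 = (149 + 3/19)*6 = (2834/19)*6 = 17004/19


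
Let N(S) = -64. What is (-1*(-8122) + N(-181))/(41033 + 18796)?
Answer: 2686/19943 ≈ 0.13468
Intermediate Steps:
(-1*(-8122) + N(-181))/(41033 + 18796) = (-1*(-8122) - 64)/(41033 + 18796) = (8122 - 64)/59829 = 8058*(1/59829) = 2686/19943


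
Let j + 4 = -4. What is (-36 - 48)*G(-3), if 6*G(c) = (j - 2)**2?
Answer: -1400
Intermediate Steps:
j = -8 (j = -4 - 4 = -8)
G(c) = 50/3 (G(c) = (-8 - 2)**2/6 = (1/6)*(-10)**2 = (1/6)*100 = 50/3)
(-36 - 48)*G(-3) = (-36 - 48)*(50/3) = -84*50/3 = -1400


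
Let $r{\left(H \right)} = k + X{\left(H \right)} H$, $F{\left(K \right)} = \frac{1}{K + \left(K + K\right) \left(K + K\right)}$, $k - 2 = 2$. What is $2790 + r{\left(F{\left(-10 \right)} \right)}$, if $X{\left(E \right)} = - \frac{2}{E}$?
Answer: $2792$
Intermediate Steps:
$k = 4$ ($k = 2 + 2 = 4$)
$F{\left(K \right)} = \frac{1}{K + 4 K^{2}}$ ($F{\left(K \right)} = \frac{1}{K + 2 K 2 K} = \frac{1}{K + 4 K^{2}}$)
$r{\left(H \right)} = 2$ ($r{\left(H \right)} = 4 + - \frac{2}{H} H = 4 - 2 = 2$)
$2790 + r{\left(F{\left(-10 \right)} \right)} = 2790 + 2 = 2792$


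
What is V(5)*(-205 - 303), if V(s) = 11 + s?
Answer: -8128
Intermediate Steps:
V(5)*(-205 - 303) = (11 + 5)*(-205 - 303) = 16*(-508) = -8128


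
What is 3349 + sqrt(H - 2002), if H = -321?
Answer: 3349 + I*sqrt(2323) ≈ 3349.0 + 48.198*I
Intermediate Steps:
3349 + sqrt(H - 2002) = 3349 + sqrt(-321 - 2002) = 3349 + sqrt(-2323) = 3349 + I*sqrt(2323)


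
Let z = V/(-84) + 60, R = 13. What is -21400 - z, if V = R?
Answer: -1802627/84 ≈ -21460.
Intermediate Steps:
V = 13
z = 5027/84 (z = 13/(-84) + 60 = -1/84*13 + 60 = -13/84 + 60 = 5027/84 ≈ 59.845)
-21400 - z = -21400 - 1*5027/84 = -21400 - 5027/84 = -1802627/84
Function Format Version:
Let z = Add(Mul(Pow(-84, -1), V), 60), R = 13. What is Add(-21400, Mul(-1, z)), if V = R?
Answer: Rational(-1802627, 84) ≈ -21460.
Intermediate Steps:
V = 13
z = Rational(5027, 84) (z = Add(Mul(Pow(-84, -1), 13), 60) = Add(Mul(Rational(-1, 84), 13), 60) = Add(Rational(-13, 84), 60) = Rational(5027, 84) ≈ 59.845)
Add(-21400, Mul(-1, z)) = Add(-21400, Mul(-1, Rational(5027, 84))) = Add(-21400, Rational(-5027, 84)) = Rational(-1802627, 84)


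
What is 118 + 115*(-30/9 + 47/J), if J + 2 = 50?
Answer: -7331/48 ≈ -152.73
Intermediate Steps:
J = 48 (J = -2 + 50 = 48)
118 + 115*(-30/9 + 47/J) = 118 + 115*(-30/9 + 47/48) = 118 + 115*(-30*⅑ + 47*(1/48)) = 118 + 115*(-10/3 + 47/48) = 118 + 115*(-113/48) = 118 - 12995/48 = -7331/48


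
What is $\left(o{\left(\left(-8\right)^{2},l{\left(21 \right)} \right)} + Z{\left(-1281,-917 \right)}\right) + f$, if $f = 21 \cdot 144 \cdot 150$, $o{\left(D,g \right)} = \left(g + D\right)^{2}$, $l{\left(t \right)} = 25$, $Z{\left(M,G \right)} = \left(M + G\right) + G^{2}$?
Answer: $1300212$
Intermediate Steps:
$Z{\left(M,G \right)} = G + M + G^{2}$ ($Z{\left(M,G \right)} = \left(G + M\right) + G^{2} = G + M + G^{2}$)
$o{\left(D,g \right)} = \left(D + g\right)^{2}$
$f = 453600$ ($f = 3024 \cdot 150 = 453600$)
$\left(o{\left(\left(-8\right)^{2},l{\left(21 \right)} \right)} + Z{\left(-1281,-917 \right)}\right) + f = \left(\left(\left(-8\right)^{2} + 25\right)^{2} - \left(2198 - 840889\right)\right) + 453600 = \left(\left(64 + 25\right)^{2} - -838691\right) + 453600 = \left(89^{2} + 838691\right) + 453600 = \left(7921 + 838691\right) + 453600 = 846612 + 453600 = 1300212$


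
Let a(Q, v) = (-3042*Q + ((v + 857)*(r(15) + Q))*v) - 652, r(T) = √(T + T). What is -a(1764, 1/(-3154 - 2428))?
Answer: 41807302253833/7789681 + 4783773*√30/31158724 ≈ 5.3670e+6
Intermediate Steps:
r(T) = √2*√T (r(T) = √(2*T) = √2*√T)
a(Q, v) = -652 - 3042*Q + v*(857 + v)*(Q + √30) (a(Q, v) = (-3042*Q + ((v + 857)*(√2*√15 + Q))*v) - 652 = (-3042*Q + ((857 + v)*(√30 + Q))*v) - 652 = (-3042*Q + ((857 + v)*(Q + √30))*v) - 652 = (-3042*Q + v*(857 + v)*(Q + √30)) - 652 = -652 - 3042*Q + v*(857 + v)*(Q + √30))
-a(1764, 1/(-3154 - 2428)) = -(-652 - 3042*1764 + 1764*(1/(-3154 - 2428))² + √30*(1/(-3154 - 2428))² + 857*1764/(-3154 - 2428) + 857*√30/(-3154 - 2428)) = -(-652 - 5366088 + 1764*(1/(-5582))² + √30*(1/(-5582))² + 857*1764/(-5582) + 857*√30/(-5582)) = -(-652 - 5366088 + 1764*(-1/5582)² + √30*(-1/5582)² + 857*1764*(-1/5582) + 857*(-1/5582)*√30) = -(-652 - 5366088 + 1764*(1/31158724) + √30*(1/31158724) - 755874/2791 - 857*√30/5582) = -(-652 - 5366088 + 441/7789681 + √30/31158724 - 755874/2791 - 857*√30/5582) = -(-41807302253833/7789681 - 4783773*√30/31158724) = 41807302253833/7789681 + 4783773*√30/31158724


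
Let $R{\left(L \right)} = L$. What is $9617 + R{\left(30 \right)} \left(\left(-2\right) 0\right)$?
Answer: $9617$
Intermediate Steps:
$9617 + R{\left(30 \right)} \left(\left(-2\right) 0\right) = 9617 + 30 \left(\left(-2\right) 0\right) = 9617 + 30 \cdot 0 = 9617 + 0 = 9617$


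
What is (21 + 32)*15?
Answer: 795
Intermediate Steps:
(21 + 32)*15 = 53*15 = 795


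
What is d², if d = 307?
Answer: 94249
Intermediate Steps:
d² = 307² = 94249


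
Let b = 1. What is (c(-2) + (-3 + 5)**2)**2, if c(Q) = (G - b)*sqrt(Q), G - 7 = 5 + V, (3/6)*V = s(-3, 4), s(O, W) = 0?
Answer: -226 + 88*I*sqrt(2) ≈ -226.0 + 124.45*I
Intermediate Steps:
V = 0 (V = 2*0 = 0)
G = 12 (G = 7 + (5 + 0) = 7 + 5 = 12)
c(Q) = 11*sqrt(Q) (c(Q) = (12 - 1*1)*sqrt(Q) = (12 - 1)*sqrt(Q) = 11*sqrt(Q))
(c(-2) + (-3 + 5)**2)**2 = (11*sqrt(-2) + (-3 + 5)**2)**2 = (11*(I*sqrt(2)) + 2**2)**2 = (11*I*sqrt(2) + 4)**2 = (4 + 11*I*sqrt(2))**2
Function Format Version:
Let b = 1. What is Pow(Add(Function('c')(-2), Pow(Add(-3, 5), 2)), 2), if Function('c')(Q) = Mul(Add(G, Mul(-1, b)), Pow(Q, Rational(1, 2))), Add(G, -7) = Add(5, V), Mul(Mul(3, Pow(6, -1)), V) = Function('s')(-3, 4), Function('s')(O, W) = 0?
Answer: Add(-226, Mul(88, I, Pow(2, Rational(1, 2)))) ≈ Add(-226.00, Mul(124.45, I))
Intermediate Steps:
V = 0 (V = Mul(2, 0) = 0)
G = 12 (G = Add(7, Add(5, 0)) = Add(7, 5) = 12)
Function('c')(Q) = Mul(11, Pow(Q, Rational(1, 2))) (Function('c')(Q) = Mul(Add(12, Mul(-1, 1)), Pow(Q, Rational(1, 2))) = Mul(Add(12, -1), Pow(Q, Rational(1, 2))) = Mul(11, Pow(Q, Rational(1, 2))))
Pow(Add(Function('c')(-2), Pow(Add(-3, 5), 2)), 2) = Pow(Add(Mul(11, Pow(-2, Rational(1, 2))), Pow(Add(-3, 5), 2)), 2) = Pow(Add(Mul(11, Mul(I, Pow(2, Rational(1, 2)))), Pow(2, 2)), 2) = Pow(Add(Mul(11, I, Pow(2, Rational(1, 2))), 4), 2) = Pow(Add(4, Mul(11, I, Pow(2, Rational(1, 2)))), 2)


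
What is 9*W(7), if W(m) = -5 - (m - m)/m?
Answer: -45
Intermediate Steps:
W(m) = -5 (W(m) = -5 - 0/m = -5 - 1*0 = -5 + 0 = -5)
9*W(7) = 9*(-5) = -45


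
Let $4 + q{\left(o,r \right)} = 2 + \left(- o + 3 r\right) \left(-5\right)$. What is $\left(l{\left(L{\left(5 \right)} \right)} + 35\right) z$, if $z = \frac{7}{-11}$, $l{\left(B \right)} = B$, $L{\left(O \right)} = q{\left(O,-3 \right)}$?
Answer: $- \frac{721}{11} \approx -65.545$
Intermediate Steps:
$q{\left(o,r \right)} = -2 - 15 r + 5 o$ ($q{\left(o,r \right)} = -4 + \left(2 + \left(- o + 3 r\right) \left(-5\right)\right) = -4 + \left(2 + \left(- 15 r + 5 o\right)\right) = -4 + \left(2 - 15 r + 5 o\right) = -2 - 15 r + 5 o$)
$L{\left(O \right)} = 43 + 5 O$ ($L{\left(O \right)} = -2 - -45 + 5 O = -2 + 45 + 5 O = 43 + 5 O$)
$z = - \frac{7}{11}$ ($z = 7 \left(- \frac{1}{11}\right) = - \frac{7}{11} \approx -0.63636$)
$\left(l{\left(L{\left(5 \right)} \right)} + 35\right) z = \left(\left(43 + 5 \cdot 5\right) + 35\right) \left(- \frac{7}{11}\right) = \left(\left(43 + 25\right) + 35\right) \left(- \frac{7}{11}\right) = \left(68 + 35\right) \left(- \frac{7}{11}\right) = 103 \left(- \frac{7}{11}\right) = - \frac{721}{11}$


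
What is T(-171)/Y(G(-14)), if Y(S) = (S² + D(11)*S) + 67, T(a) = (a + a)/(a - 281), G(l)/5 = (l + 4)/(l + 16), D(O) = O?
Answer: 57/31414 ≈ 0.0018145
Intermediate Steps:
G(l) = 5*(4 + l)/(16 + l) (G(l) = 5*((l + 4)/(l + 16)) = 5*((4 + l)/(16 + l)) = 5*(4 + l)/(16 + l))
T(a) = 2*a/(-281 + a) (T(a) = (2*a)/(-281 + a) = 2*a/(-281 + a))
Y(S) = 67 + S² + 11*S (Y(S) = (S² + 11*S) + 67 = 67 + S² + 11*S)
T(-171)/Y(G(-14)) = (2*(-171)/(-281 - 171))/(67 + (5*(4 - 14)/(16 - 14))² + 11*(5*(4 - 14)/(16 - 14))) = (2*(-171)/(-452))/(67 + (5*(-10)/2)² + 11*(5*(-10)/2)) = (2*(-171)*(-1/452))/(67 + (5*(½)*(-10))² + 11*(5*(½)*(-10))) = 171/(226*(67 + (-25)² + 11*(-25))) = 171/(226*(67 + 625 - 275)) = (171/226)/417 = (171/226)*(1/417) = 57/31414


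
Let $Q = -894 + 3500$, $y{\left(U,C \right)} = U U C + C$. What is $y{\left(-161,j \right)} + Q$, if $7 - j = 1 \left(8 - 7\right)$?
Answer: $158138$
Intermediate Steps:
$j = 6$ ($j = 7 - 1 \left(8 - 7\right) = 7 - 1 \cdot 1 = 7 - 1 = 6$)
$y{\left(U,C \right)} = C + C U^{2}$ ($y{\left(U,C \right)} = U^{2} C + C = C U^{2} + C = C + C U^{2}$)
$Q = 2606$
$y{\left(-161,j \right)} + Q = 6 \left(1 + \left(-161\right)^{2}\right) + 2606 = 6 \left(1 + 25921\right) + 2606 = 6 \cdot 25922 + 2606 = 155532 + 2606 = 158138$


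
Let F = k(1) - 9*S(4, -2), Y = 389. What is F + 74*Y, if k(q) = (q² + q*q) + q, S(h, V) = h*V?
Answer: 28861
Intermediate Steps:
S(h, V) = V*h
k(q) = q + 2*q² (k(q) = (q² + q²) + q = 2*q² + q = q + 2*q²)
F = 75 (F = 1*(1 + 2*1) - (-18)*4 = 1*(1 + 2) - 9*(-8) = 1*3 + 72 = 3 + 72 = 75)
F + 74*Y = 75 + 74*389 = 75 + 28786 = 28861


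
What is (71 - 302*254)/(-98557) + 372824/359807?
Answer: 64318944027/35461498499 ≈ 1.8138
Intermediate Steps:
(71 - 302*254)/(-98557) + 372824/359807 = (71 - 76708)*(-1/98557) + 372824*(1/359807) = -76637*(-1/98557) + 372824/359807 = 76637/98557 + 372824/359807 = 64318944027/35461498499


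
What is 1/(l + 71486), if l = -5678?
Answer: 1/65808 ≈ 1.5196e-5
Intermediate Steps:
1/(l + 71486) = 1/(-5678 + 71486) = 1/65808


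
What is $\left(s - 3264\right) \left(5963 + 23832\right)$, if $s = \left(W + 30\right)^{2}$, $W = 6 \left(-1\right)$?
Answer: $-80088960$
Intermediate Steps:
$W = -6$
$s = 576$ ($s = \left(-6 + 30\right)^{2} = 24^{2} = 576$)
$\left(s - 3264\right) \left(5963 + 23832\right) = \left(576 - 3264\right) \left(5963 + 23832\right) = \left(-2688\right) 29795 = -80088960$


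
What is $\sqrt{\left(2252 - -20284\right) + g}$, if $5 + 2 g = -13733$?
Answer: $\sqrt{15667} \approx 125.17$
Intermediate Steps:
$g = -6869$ ($g = - \frac{5}{2} + \frac{1}{2} \left(-13733\right) = - \frac{5}{2} - \frac{13733}{2} = -6869$)
$\sqrt{\left(2252 - -20284\right) + g} = \sqrt{\left(2252 - -20284\right) - 6869} = \sqrt{\left(2252 + 20284\right) - 6869} = \sqrt{22536 - 6869} = \sqrt{15667}$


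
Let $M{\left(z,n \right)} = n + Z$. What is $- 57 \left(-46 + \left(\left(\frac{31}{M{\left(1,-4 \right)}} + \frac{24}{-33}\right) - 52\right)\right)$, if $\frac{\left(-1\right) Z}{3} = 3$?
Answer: $\frac{824163}{143} \approx 5763.4$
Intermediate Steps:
$Z = -9$ ($Z = \left(-3\right) 3 = -9$)
$M{\left(z,n \right)} = -9 + n$ ($M{\left(z,n \right)} = n - 9 = -9 + n$)
$- 57 \left(-46 + \left(\left(\frac{31}{M{\left(1,-4 \right)}} + \frac{24}{-33}\right) - 52\right)\right) = - 57 \left(-46 - \left(\frac{580}{11} - \frac{31}{-9 - 4}\right)\right) = - 57 \left(-46 - \left(\frac{580}{11} + \frac{31}{13}\right)\right) = - 57 \left(-46 + \left(\left(31 \left(- \frac{1}{13}\right) - \frac{8}{11}\right) - 52\right)\right) = - 57 \left(-46 - \frac{7881}{143}\right) = \left(-57\right) \left(- \frac{14459}{143}\right) = \frac{824163}{143}$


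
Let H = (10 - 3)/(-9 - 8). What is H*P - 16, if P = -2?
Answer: -258/17 ≈ -15.176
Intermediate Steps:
H = -7/17 (H = 7/(-17) = 7*(-1/17) = -7/17 ≈ -0.41176)
H*P - 16 = -7/17*(-2) - 16 = 14/17 - 16 = -258/17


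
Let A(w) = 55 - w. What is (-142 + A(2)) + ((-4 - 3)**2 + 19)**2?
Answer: 4535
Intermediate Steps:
(-142 + A(2)) + ((-4 - 3)**2 + 19)**2 = (-142 + (55 - 1*2)) + ((-4 - 3)**2 + 19)**2 = (-142 + (55 - 2)) + ((-7)**2 + 19)**2 = (-142 + 53) + (49 + 19)**2 = -89 + 68**2 = -89 + 4624 = 4535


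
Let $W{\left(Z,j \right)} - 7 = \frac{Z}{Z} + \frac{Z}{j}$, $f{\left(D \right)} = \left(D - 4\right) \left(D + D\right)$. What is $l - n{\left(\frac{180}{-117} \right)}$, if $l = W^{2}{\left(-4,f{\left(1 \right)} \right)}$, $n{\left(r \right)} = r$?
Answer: $\frac{8968}{117} \approx 76.65$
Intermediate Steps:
$f{\left(D \right)} = 2 D \left(-4 + D\right)$ ($f{\left(D \right)} = \left(-4 + D\right) 2 D = 2 D \left(-4 + D\right)$)
$W{\left(Z,j \right)} = 8 + \frac{Z}{j}$ ($W{\left(Z,j \right)} = 7 + \left(\frac{Z}{Z} + \frac{Z}{j}\right) = 7 + \left(1 + \frac{Z}{j}\right) = 8 + \frac{Z}{j}$)
$l = \frac{676}{9}$ ($l = \left(8 - \frac{4}{2 \cdot 1 \left(-4 + 1\right)}\right)^{2} = \left(8 - \frac{4}{2 \cdot 1 \left(-3\right)}\right)^{2} = \left(8 - \frac{4}{-6}\right)^{2} = \left(8 - - \frac{2}{3}\right)^{2} = \left(8 + \frac{2}{3}\right)^{2} = \left(\frac{26}{3}\right)^{2} = \frac{676}{9} \approx 75.111$)
$l - n{\left(\frac{180}{-117} \right)} = \frac{676}{9} - \frac{180}{-117} = \frac{676}{9} - 180 \left(- \frac{1}{117}\right) = \frac{676}{9} - - \frac{20}{13} = \frac{676}{9} + \frac{20}{13} = \frac{8968}{117}$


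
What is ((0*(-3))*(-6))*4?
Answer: 0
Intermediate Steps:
((0*(-3))*(-6))*4 = (0*(-6))*4 = 0*4 = 0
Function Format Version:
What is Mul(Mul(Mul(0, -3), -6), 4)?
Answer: 0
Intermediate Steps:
Mul(Mul(Mul(0, -3), -6), 4) = Mul(Mul(0, -6), 4) = Mul(0, 4) = 0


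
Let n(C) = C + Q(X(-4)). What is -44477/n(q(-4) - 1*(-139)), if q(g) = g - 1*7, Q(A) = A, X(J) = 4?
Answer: -44477/132 ≈ -336.95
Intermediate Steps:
q(g) = -7 + g (q(g) = g - 7 = -7 + g)
n(C) = 4 + C (n(C) = C + 4 = 4 + C)
-44477/n(q(-4) - 1*(-139)) = -44477/(4 + ((-7 - 4) - 1*(-139))) = -44477/(4 + (-11 + 139)) = -44477/(4 + 128) = -44477/132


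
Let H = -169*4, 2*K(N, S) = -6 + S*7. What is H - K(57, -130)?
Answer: -218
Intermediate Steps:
K(N, S) = -3 + 7*S/2 (K(N, S) = (-6 + S*7)/2 = (-6 + 7*S)/2 = -3 + 7*S/2)
H = -676
H - K(57, -130) = -676 - (-3 + (7/2)*(-130)) = -676 - (-3 - 455) = -676 - 1*(-458) = -676 + 458 = -218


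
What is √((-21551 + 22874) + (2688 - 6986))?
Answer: 5*I*√119 ≈ 54.544*I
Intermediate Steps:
√((-21551 + 22874) + (2688 - 6986)) = √(1323 - 4298) = √(-2975) = 5*I*√119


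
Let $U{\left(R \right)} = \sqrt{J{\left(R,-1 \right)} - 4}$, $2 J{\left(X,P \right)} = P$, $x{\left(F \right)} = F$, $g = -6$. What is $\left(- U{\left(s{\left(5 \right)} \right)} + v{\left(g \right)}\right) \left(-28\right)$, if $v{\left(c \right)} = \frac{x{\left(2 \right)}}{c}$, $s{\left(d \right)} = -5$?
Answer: $\frac{28}{3} + 42 i \sqrt{2} \approx 9.3333 + 59.397 i$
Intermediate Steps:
$J{\left(X,P \right)} = \frac{P}{2}$
$v{\left(c \right)} = \frac{2}{c}$
$U{\left(R \right)} = \frac{3 i \sqrt{2}}{2}$ ($U{\left(R \right)} = \sqrt{\frac{1}{2} \left(-1\right) - 4} = \sqrt{- \frac{1}{2} - 4} = \sqrt{- \frac{9}{2}} = \frac{3 i \sqrt{2}}{2}$)
$\left(- U{\left(s{\left(5 \right)} \right)} + v{\left(g \right)}\right) \left(-28\right) = \left(- \frac{3 i \sqrt{2}}{2} + \frac{2}{-6}\right) \left(-28\right) = \left(- \frac{3 i \sqrt{2}}{2} + 2 \left(- \frac{1}{6}\right)\right) \left(-28\right) = \left(- \frac{3 i \sqrt{2}}{2} - \frac{1}{3}\right) \left(-28\right) = \left(- \frac{1}{3} - \frac{3 i \sqrt{2}}{2}\right) \left(-28\right) = \frac{28}{3} + 42 i \sqrt{2}$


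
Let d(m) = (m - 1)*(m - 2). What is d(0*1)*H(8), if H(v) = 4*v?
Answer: 64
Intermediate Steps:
d(m) = (-1 + m)*(-2 + m)
d(0*1)*H(8) = (2 + (0*1)**2 - 0)*(4*8) = (2 + 0**2 - 3*0)*32 = (2 + 0 + 0)*32 = 2*32 = 64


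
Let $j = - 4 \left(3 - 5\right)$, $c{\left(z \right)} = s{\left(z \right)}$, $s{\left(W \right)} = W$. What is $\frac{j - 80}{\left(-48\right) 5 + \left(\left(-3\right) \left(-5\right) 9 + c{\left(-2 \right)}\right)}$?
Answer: $\frac{72}{107} \approx 0.6729$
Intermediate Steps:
$c{\left(z \right)} = z$
$j = 8$ ($j = \left(-4\right) \left(-2\right) = 8$)
$\frac{j - 80}{\left(-48\right) 5 + \left(\left(-3\right) \left(-5\right) 9 + c{\left(-2 \right)}\right)} = \frac{8 - 80}{\left(-48\right) 5 - \left(2 - \left(-3\right) \left(-5\right) 9\right)} = - \frac{72}{-240 + \left(15 \cdot 9 - 2\right)} = - \frac{72}{-240 + \left(135 - 2\right)} = - \frac{72}{-240 + 133} = - \frac{72}{-107} = \left(-72\right) \left(- \frac{1}{107}\right) = \frac{72}{107}$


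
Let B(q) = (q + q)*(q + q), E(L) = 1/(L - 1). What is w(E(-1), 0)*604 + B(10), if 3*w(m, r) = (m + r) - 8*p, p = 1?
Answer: -3934/3 ≈ -1311.3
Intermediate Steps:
E(L) = 1/(-1 + L)
w(m, r) = -8/3 + m/3 + r/3 (w(m, r) = ((m + r) - 8*1)/3 = ((m + r) - 8)/3 = (-8 + m + r)/3 = -8/3 + m/3 + r/3)
B(q) = 4*q² (B(q) = (2*q)*(2*q) = 4*q²)
w(E(-1), 0)*604 + B(10) = (-8/3 + 1/(3*(-1 - 1)) + (⅓)*0)*604 + 4*10² = (-8/3 + (⅓)/(-2) + 0)*604 + 4*100 = (-8/3 + (⅓)*(-½) + 0)*604 + 400 = (-8/3 - ⅙ + 0)*604 + 400 = -17/6*604 + 400 = -5134/3 + 400 = -3934/3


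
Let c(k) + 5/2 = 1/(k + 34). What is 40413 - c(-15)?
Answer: 1535787/38 ≈ 40415.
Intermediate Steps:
c(k) = -5/2 + 1/(34 + k) (c(k) = -5/2 + 1/(k + 34) = -5/2 + 1/(34 + k))
40413 - c(-15) = 40413 - (-168 - 5*(-15))/(2*(34 - 15)) = 40413 - (-168 + 75)/(2*19) = 40413 - (-93)/(2*19) = 40413 - 1*(-93/38) = 40413 + 93/38 = 1535787/38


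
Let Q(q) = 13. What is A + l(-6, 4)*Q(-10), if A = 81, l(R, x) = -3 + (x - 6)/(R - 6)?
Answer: 265/6 ≈ 44.167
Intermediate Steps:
l(R, x) = -3 + (-6 + x)/(-6 + R)
A + l(-6, 4)*Q(-10) = 81 + ((12 + 4 - 3*(-6))/(-6 - 6))*13 = 81 + ((12 + 4 + 18)/(-12))*13 = 81 - 1/12*34*13 = 81 - 17/6*13 = 81 - 221/6 = 265/6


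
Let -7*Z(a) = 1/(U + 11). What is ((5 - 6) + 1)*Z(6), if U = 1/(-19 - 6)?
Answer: 0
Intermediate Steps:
U = -1/25 (U = 1/(-25) = -1/25 ≈ -0.040000)
Z(a) = -25/1918 (Z(a) = -1/(7*(-1/25 + 11)) = -1/(7*274/25) = -⅐*25/274 = -25/1918)
((5 - 6) + 1)*Z(6) = ((5 - 6) + 1)*(-25/1918) = (-1 + 1)*(-25/1918) = 0*(-25/1918) = 0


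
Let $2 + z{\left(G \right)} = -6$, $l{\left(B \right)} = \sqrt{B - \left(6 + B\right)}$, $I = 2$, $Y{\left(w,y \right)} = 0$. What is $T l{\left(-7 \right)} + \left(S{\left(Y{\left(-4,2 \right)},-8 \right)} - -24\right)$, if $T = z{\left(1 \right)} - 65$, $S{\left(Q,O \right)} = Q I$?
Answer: $24 - 73 i \sqrt{6} \approx 24.0 - 178.81 i$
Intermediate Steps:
$l{\left(B \right)} = i \sqrt{6}$ ($l{\left(B \right)} = \sqrt{-6} = i \sqrt{6}$)
$z{\left(G \right)} = -8$ ($z{\left(G \right)} = -2 - 6 = -8$)
$S{\left(Q,O \right)} = 2 Q$ ($S{\left(Q,O \right)} = Q 2 = 2 Q$)
$T = -73$ ($T = -8 - 65 = -73$)
$T l{\left(-7 \right)} + \left(S{\left(Y{\left(-4,2 \right)},-8 \right)} - -24\right) = - 73 i \sqrt{6} + \left(2 \cdot 0 - -24\right) = - 73 i \sqrt{6} + \left(0 + 24\right) = - 73 i \sqrt{6} + 24 = 24 - 73 i \sqrt{6}$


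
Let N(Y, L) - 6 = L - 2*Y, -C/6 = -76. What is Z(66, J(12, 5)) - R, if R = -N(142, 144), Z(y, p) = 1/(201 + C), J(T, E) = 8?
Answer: -88037/657 ≈ -134.00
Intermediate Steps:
C = 456 (C = -6*(-76) = 456)
Z(y, p) = 1/657 (Z(y, p) = 1/(201 + 456) = 1/657)
N(Y, L) = 6 + L - 2*Y (N(Y, L) = 6 + (L - 2*Y) = 6 + L - 2*Y)
R = 134 (R = -(6 + 144 - 2*142) = -(6 + 144 - 284) = -1*(-134) = 134)
Z(66, J(12, 5)) - R = 1/657 - 1*134 = 1/657 - 134 = -88037/657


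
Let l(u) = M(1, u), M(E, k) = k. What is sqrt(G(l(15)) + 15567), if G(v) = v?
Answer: 7*sqrt(318) ≈ 124.83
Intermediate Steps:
l(u) = u
sqrt(G(l(15)) + 15567) = sqrt(15 + 15567) = sqrt(15582) = 7*sqrt(318)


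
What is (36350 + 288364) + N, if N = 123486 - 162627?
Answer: 285573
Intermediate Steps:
N = -39141
(36350 + 288364) + N = (36350 + 288364) - 39141 = 324714 - 39141 = 285573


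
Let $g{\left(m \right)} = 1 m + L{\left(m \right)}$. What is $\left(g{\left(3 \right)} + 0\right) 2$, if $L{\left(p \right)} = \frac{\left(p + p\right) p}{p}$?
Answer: $18$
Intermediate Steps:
$L{\left(p \right)} = 2 p$ ($L{\left(p \right)} = \frac{2 p p}{p} = \frac{2 p^{2}}{p} = 2 p$)
$g{\left(m \right)} = 3 m$ ($g{\left(m \right)} = 1 m + 2 m = m + 2 m = 3 m$)
$\left(g{\left(3 \right)} + 0\right) 2 = \left(3 \cdot 3 + 0\right) 2 = \left(9 + 0\right) 2 = 9 \cdot 2 = 18$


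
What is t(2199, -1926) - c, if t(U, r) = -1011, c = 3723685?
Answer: -3724696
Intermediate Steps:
t(2199, -1926) - c = -1011 - 1*3723685 = -1011 - 3723685 = -3724696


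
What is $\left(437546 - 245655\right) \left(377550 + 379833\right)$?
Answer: $145334981253$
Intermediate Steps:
$\left(437546 - 245655\right) \left(377550 + 379833\right) = 191891 \cdot 757383 = 145334981253$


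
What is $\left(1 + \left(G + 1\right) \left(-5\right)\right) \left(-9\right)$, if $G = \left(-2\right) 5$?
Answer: $-414$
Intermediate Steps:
$G = -10$
$\left(1 + \left(G + 1\right) \left(-5\right)\right) \left(-9\right) = \left(1 + \left(-10 + 1\right) \left(-5\right)\right) \left(-9\right) = \left(1 - -45\right) \left(-9\right) = \left(1 + 45\right) \left(-9\right) = 46 \left(-9\right) = -414$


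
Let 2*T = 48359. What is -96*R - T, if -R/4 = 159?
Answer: 73753/2 ≈ 36877.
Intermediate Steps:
T = 48359/2 (T = (½)*48359 = 48359/2 ≈ 24180.)
R = -636 (R = -4*159 = -636)
-96*R - T = -96*(-636) - 1*48359/2 = 61056 - 48359/2 = 73753/2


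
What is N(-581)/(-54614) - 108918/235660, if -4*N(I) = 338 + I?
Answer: -5962763997/12870335240 ≈ -0.46329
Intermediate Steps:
N(I) = -169/2 - I/4 (N(I) = -(338 + I)/4 = -169/2 - I/4)
N(-581)/(-54614) - 108918/235660 = (-169/2 - ¼*(-581))/(-54614) - 108918/235660 = (-169/2 + 581/4)*(-1/54614) - 108918*1/235660 = (243/4)*(-1/54614) - 54459/117830 = -243/218456 - 54459/117830 = -5962763997/12870335240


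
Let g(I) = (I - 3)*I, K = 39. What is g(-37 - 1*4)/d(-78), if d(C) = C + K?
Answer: -1804/39 ≈ -46.256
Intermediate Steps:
d(C) = 39 + C (d(C) = C + 39 = 39 + C)
g(I) = I*(-3 + I) (g(I) = (-3 + I)*I = I*(-3 + I))
g(-37 - 1*4)/d(-78) = ((-37 - 1*4)*(-3 + (-37 - 1*4)))/(39 - 78) = ((-37 - 4)*(-3 + (-37 - 4)))/(-39) = -41*(-3 - 41)*(-1/39) = -41*(-44)*(-1/39) = 1804*(-1/39) = -1804/39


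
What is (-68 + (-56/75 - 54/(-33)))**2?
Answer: 3065393956/680625 ≈ 4503.8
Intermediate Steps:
(-68 + (-56/75 - 54/(-33)))**2 = (-68 + (-56*1/75 - 54*(-1/33)))**2 = (-68 + (-56/75 + 18/11))**2 = (-68 + 734/825)**2 = (-55366/825)**2 = 3065393956/680625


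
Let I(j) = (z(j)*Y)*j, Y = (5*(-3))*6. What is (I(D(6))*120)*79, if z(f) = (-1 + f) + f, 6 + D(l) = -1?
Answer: -89586000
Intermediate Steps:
D(l) = -7 (D(l) = -6 - 1 = -7)
Y = -90 (Y = -15*6 = -90)
z(f) = -1 + 2*f
I(j) = j*(90 - 180*j) (I(j) = ((-1 + 2*j)*(-90))*j = (90 - 180*j)*j = j*(90 - 180*j))
(I(D(6))*120)*79 = ((90*(-7)*(1 - 2*(-7)))*120)*79 = ((90*(-7)*(1 + 14))*120)*79 = ((90*(-7)*15)*120)*79 = -9450*120*79 = -1134000*79 = -89586000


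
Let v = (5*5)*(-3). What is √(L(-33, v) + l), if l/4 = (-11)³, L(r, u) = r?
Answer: I*√5357 ≈ 73.192*I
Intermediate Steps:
v = -75 (v = 25*(-3) = -75)
l = -5324 (l = 4*(-11)³ = 4*(-1331) = -5324)
√(L(-33, v) + l) = √(-33 - 5324) = √(-5357) = I*√5357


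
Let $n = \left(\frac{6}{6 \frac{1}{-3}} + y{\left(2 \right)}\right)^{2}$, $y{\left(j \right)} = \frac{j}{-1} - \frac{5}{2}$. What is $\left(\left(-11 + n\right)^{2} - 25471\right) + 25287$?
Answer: $\frac{29817}{16} \approx 1863.6$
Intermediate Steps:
$y{\left(j \right)} = - \frac{5}{2} - j$ ($y{\left(j \right)} = j \left(-1\right) - \frac{5}{2} = - j - \frac{5}{2} = - \frac{5}{2} - j$)
$n = \frac{225}{4}$ ($n = \left(\frac{6}{6 \frac{1}{-3}} - \frac{9}{2}\right)^{2} = \left(\frac{6}{6 \left(- \frac{1}{3}\right)} - \frac{9}{2}\right)^{2} = \left(\frac{6}{-2} - \frac{9}{2}\right)^{2} = \left(6 \left(- \frac{1}{2}\right) - \frac{9}{2}\right)^{2} = \left(-3 - \frac{9}{2}\right)^{2} = \left(- \frac{15}{2}\right)^{2} = \frac{225}{4} \approx 56.25$)
$\left(\left(-11 + n\right)^{2} - 25471\right) + 25287 = \left(\left(-11 + \frac{225}{4}\right)^{2} - 25471\right) + 25287 = \left(\left(\frac{181}{4}\right)^{2} - 25471\right) + 25287 = \left(\frac{32761}{16} - 25471\right) + 25287 = - \frac{374775}{16} + 25287 = \frac{29817}{16}$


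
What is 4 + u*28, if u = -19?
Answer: -528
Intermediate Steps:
4 + u*28 = 4 - 19*28 = 4 - 532 = -528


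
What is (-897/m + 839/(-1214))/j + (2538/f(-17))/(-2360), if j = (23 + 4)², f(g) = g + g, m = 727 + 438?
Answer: 24509518163/827300068776 ≈ 0.029626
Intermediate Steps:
m = 1165
f(g) = 2*g
j = 729 (j = 27² = 729)
(-897/m + 839/(-1214))/j + (2538/f(-17))/(-2360) = (-897/1165 + 839/(-1214))/729 + (2538/((2*(-17))))/(-2360) = (-897*1/1165 + 839*(-1/1214))*(1/729) + (2538/(-34))*(-1/2360) = (-897/1165 - 839/1214)*(1/729) + (2538*(-1/34))*(-1/2360) = -2066393/1414310*1/729 - 1269/17*(-1/2360) = -2066393/1031031990 + 1269/40120 = 24509518163/827300068776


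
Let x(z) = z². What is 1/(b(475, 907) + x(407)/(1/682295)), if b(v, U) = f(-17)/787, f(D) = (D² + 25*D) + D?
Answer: 787/88947908265932 ≈ 8.8479e-12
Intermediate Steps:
f(D) = D² + 26*D
b(v, U) = -153/787 (b(v, U) = -17*(26 - 17)/787 = -17*9*(1/787) = -153*1/787 = -153/787)
1/(b(475, 907) + x(407)/(1/682295)) = 1/(-153/787 + 407²/(1/682295)) = 1/(-153/787 + 165649/(1/682295)) = 1/(-153/787 + 165649*682295) = 1/(-153/787 + 113021484455) = 1/(88947908265932/787) = 787/88947908265932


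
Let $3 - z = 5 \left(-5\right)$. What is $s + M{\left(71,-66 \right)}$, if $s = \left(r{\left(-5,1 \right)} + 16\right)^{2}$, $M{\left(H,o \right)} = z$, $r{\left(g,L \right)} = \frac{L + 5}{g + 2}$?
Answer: $224$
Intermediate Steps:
$r{\left(g,L \right)} = \frac{5 + L}{2 + g}$
$z = 28$ ($z = 3 - 5 \left(-5\right) = 3 - -25 = 3 + 25 = 28$)
$M{\left(H,o \right)} = 28$
$s = 196$ ($s = \left(\frac{5 + 1}{2 - 5} + 16\right)^{2} = \left(\frac{1}{-3} \cdot 6 + 16\right)^{2} = \left(\left(- \frac{1}{3}\right) 6 + 16\right)^{2} = \left(-2 + 16\right)^{2} = 14^{2} = 196$)
$s + M{\left(71,-66 \right)} = 196 + 28 = 224$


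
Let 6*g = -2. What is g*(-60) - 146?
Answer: -126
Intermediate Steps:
g = -⅓ (g = (⅙)*(-2) = -⅓ ≈ -0.33333)
g*(-60) - 146 = -⅓*(-60) - 146 = 20 - 146 = -126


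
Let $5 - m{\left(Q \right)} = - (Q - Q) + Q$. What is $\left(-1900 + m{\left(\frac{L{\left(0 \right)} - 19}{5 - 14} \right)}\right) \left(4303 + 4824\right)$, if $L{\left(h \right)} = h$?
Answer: $- \frac{155834398}{9} \approx -1.7315 \cdot 10^{7}$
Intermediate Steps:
$m{\left(Q \right)} = 5 - Q$ ($m{\left(Q \right)} = 5 - \left(- (Q - Q) + Q\right) = 5 - \left(\left(-1\right) 0 + Q\right) = 5 - \left(0 + Q\right) = 5 - Q$)
$\left(-1900 + m{\left(\frac{L{\left(0 \right)} - 19}{5 - 14} \right)}\right) \left(4303 + 4824\right) = \left(-1900 + \left(5 - \frac{0 - 19}{5 - 14}\right)\right) \left(4303 + 4824\right) = \left(-1900 + \left(5 - - \frac{19}{-9}\right)\right) 9127 = \left(-1900 + \left(5 - \left(-19\right) \left(- \frac{1}{9}\right)\right)\right) 9127 = \left(-1900 + \left(5 - \frac{19}{9}\right)\right) 9127 = \left(-1900 + \frac{26}{9}\right) 9127 = \left(- \frac{17074}{9}\right) 9127 = - \frac{155834398}{9}$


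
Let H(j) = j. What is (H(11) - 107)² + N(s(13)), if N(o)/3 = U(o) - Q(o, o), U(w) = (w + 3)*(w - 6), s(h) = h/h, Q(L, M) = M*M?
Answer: 9153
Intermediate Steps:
Q(L, M) = M²
s(h) = 1
U(w) = (-6 + w)*(3 + w) (U(w) = (3 + w)*(-6 + w) = (-6 + w)*(3 + w))
N(o) = -54 - 9*o (N(o) = 3*((-18 + o² - 3*o) - o²) = 3*(-18 - 3*o) = -54 - 9*o)
(H(11) - 107)² + N(s(13)) = (11 - 107)² + (-54 - 9*1) = (-96)² + (-54 - 9) = 9216 - 63 = 9153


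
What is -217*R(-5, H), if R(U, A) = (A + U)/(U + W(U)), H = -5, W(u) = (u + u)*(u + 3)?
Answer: 434/3 ≈ 144.67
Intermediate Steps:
W(u) = 2*u*(3 + u) (W(u) = (2*u)*(3 + u) = 2*u*(3 + u))
R(U, A) = (A + U)/(U + 2*U*(3 + U))
-217*R(-5, H) = -217*(-5 - 5)/((-5)*(7 + 2*(-5))) = -(-217)*(-10)/(5*(7 - 10)) = -(-217)*(-10)/(5*(-3)) = -(-217)*(-1)*(-10)/(5*3) = -217*(-2/3) = 434/3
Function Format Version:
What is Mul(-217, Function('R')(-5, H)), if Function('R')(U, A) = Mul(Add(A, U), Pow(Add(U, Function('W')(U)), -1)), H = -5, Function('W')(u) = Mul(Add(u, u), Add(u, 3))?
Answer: Rational(434, 3) ≈ 144.67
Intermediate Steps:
Function('W')(u) = Mul(2, u, Add(3, u)) (Function('W')(u) = Mul(Mul(2, u), Add(3, u)) = Mul(2, u, Add(3, u)))
Function('R')(U, A) = Mul(Pow(Add(U, Mul(2, U, Add(3, U))), -1), Add(A, U)) (Function('R')(U, A) = Mul(Add(A, U), Pow(Add(U, Mul(2, U, Add(3, U))), -1)) = Mul(Pow(Add(U, Mul(2, U, Add(3, U))), -1), Add(A, U)))
Mul(-217, Function('R')(-5, H)) = Mul(-217, Mul(Pow(-5, -1), Pow(Add(7, Mul(2, -5)), -1), Add(-5, -5))) = Mul(-217, Mul(Rational(-1, 5), Pow(Add(7, -10), -1), -10)) = Mul(-217, Mul(Rational(-1, 5), Pow(-3, -1), -10)) = Mul(-217, Mul(Rational(-1, 5), Rational(-1, 3), -10)) = Mul(-217, Rational(-2, 3)) = Rational(434, 3)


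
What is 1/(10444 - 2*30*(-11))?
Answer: 1/11104 ≈ 9.0058e-5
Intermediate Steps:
1/(10444 - 2*30*(-11)) = 1/(10444 - 60*(-11)) = 1/(10444 + 660) = 1/11104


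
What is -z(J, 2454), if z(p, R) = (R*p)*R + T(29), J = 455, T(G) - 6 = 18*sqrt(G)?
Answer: -2740062786 - 18*sqrt(29) ≈ -2.7401e+9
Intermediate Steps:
T(G) = 6 + 18*sqrt(G)
z(p, R) = 6 + 18*sqrt(29) + p*R**2 (z(p, R) = (R*p)*R + (6 + 18*sqrt(29)) = p*R**2 + (6 + 18*sqrt(29)) = 6 + 18*sqrt(29) + p*R**2)
-z(J, 2454) = -(6 + 18*sqrt(29) + 455*2454**2) = -(6 + 18*sqrt(29) + 455*6022116) = -(6 + 18*sqrt(29) + 2740062780) = -(2740062786 + 18*sqrt(29)) = -2740062786 - 18*sqrt(29)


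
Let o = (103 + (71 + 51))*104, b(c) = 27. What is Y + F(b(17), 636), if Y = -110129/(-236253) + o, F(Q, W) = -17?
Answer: 5524414028/236253 ≈ 23383.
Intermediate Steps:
o = 23400 (o = (103 + 122)*104 = 225*104 = 23400)
Y = 5528430329/236253 (Y = -110129/(-236253) + 23400 = -110129*(-1/236253) + 23400 = 110129/236253 + 23400 = 5528430329/236253 ≈ 23400.)
Y + F(b(17), 636) = 5528430329/236253 - 17 = 5524414028/236253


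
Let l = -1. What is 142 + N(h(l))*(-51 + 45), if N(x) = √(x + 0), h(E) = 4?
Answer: 130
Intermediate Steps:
N(x) = √x
142 + N(h(l))*(-51 + 45) = 142 + √4*(-51 + 45) = 142 + 2*(-6) = 142 - 12 = 130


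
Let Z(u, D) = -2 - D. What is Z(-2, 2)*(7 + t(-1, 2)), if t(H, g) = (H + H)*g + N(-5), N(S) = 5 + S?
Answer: -12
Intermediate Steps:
t(H, g) = 2*H*g (t(H, g) = (H + H)*g + (5 - 5) = (2*H)*g + 0 = 2*H*g + 0 = 2*H*g)
Z(-2, 2)*(7 + t(-1, 2)) = (-2 - 1*2)*(7 + 2*(-1)*2) = (-2 - 2)*(7 - 4) = -4*3 = -12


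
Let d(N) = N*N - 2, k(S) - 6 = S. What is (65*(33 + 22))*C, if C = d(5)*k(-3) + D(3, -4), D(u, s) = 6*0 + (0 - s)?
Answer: 260975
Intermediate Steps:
k(S) = 6 + S
d(N) = -2 + N**2 (d(N) = N**2 - 2 = -2 + N**2)
D(u, s) = -s (D(u, s) = 0 - s = -s)
C = 73 (C = (-2 + 5**2)*(6 - 3) - 1*(-4) = (-2 + 25)*3 + 4 = 23*3 + 4 = 69 + 4 = 73)
(65*(33 + 22))*C = (65*(33 + 22))*73 = (65*55)*73 = 3575*73 = 260975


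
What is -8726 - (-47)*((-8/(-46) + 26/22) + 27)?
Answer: -1870500/253 ≈ -7393.3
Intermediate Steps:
-8726 - (-47)*((-8/(-46) + 26/22) + 27) = -8726 - (-47)*((-8*(-1/46) + 26*(1/22)) + 27) = -8726 - (-47)*((4/23 + 13/11) + 27) = -8726 - (-47)*(343/253 + 27) = -8726 - (-47)*7174/253 = -8726 - 1*(-337178/253) = -8726 + 337178/253 = -1870500/253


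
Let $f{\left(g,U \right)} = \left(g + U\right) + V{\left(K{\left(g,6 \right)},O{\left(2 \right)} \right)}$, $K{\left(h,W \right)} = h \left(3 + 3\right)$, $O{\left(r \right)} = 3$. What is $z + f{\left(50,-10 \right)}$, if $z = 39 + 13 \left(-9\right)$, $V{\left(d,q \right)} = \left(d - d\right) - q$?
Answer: $-41$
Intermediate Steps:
$K{\left(h,W \right)} = 6 h$ ($K{\left(h,W \right)} = h 6 = 6 h$)
$V{\left(d,q \right)} = - q$ ($V{\left(d,q \right)} = 0 - q = - q$)
$f{\left(g,U \right)} = -3 + U + g$ ($f{\left(g,U \right)} = \left(g + U\right) - 3 = \left(U + g\right) - 3 = -3 + U + g$)
$z = -78$ ($z = 39 - 117 = -78$)
$z + f{\left(50,-10 \right)} = -78 - -37 = -78 + 37 = -41$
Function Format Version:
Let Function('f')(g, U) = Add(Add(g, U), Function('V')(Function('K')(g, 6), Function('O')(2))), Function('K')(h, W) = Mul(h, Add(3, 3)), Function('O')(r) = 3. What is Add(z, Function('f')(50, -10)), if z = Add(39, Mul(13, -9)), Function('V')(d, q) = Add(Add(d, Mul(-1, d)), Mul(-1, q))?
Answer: -41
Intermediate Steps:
Function('K')(h, W) = Mul(6, h) (Function('K')(h, W) = Mul(h, 6) = Mul(6, h))
Function('V')(d, q) = Mul(-1, q) (Function('V')(d, q) = Add(0, Mul(-1, q)) = Mul(-1, q))
Function('f')(g, U) = Add(-3, U, g) (Function('f')(g, U) = Add(Add(g, U), Mul(-1, 3)) = Add(Add(U, g), -3) = Add(-3, U, g))
z = -78 (z = Add(39, -117) = -78)
Add(z, Function('f')(50, -10)) = Add(-78, Add(-3, -10, 50)) = Add(-78, 37) = -41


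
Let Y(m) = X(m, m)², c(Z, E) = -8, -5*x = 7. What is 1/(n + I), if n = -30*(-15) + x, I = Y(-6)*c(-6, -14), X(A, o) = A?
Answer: 5/803 ≈ 0.0062267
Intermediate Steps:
x = -7/5 (x = -⅕*7 = -7/5 ≈ -1.4000)
Y(m) = m²
I = -288 (I = (-6)²*(-8) = 36*(-8) = -288)
n = 2243/5 (n = -30*(-15) - 7/5 = 450 - 7/5 = 2243/5 ≈ 448.60)
1/(n + I) = 1/(2243/5 - 288) = 1/(803/5) = 5/803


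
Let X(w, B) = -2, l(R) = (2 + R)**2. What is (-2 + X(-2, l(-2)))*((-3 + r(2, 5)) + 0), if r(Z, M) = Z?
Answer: 4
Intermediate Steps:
(-2 + X(-2, l(-2)))*((-3 + r(2, 5)) + 0) = (-2 - 2)*((-3 + 2) + 0) = -4*(-1 + 0) = -4*(-1) = 4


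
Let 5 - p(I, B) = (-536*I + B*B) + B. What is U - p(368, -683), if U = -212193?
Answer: 56360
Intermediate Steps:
p(I, B) = 5 - B - B² + 536*I (p(I, B) = 5 - ((-536*I + B*B) + B) = 5 - ((-536*I + B²) + B) = 5 - ((B² - 536*I) + B) = 5 - (B + B² - 536*I) = 5 + (-B - B² + 536*I) = 5 - B - B² + 536*I)
U - p(368, -683) = -212193 - (5 - 1*(-683) - 1*(-683)² + 536*368) = -212193 - (5 + 683 - 1*466489 + 197248) = -212193 - (5 + 683 - 466489 + 197248) = -212193 - 1*(-268553) = -212193 + 268553 = 56360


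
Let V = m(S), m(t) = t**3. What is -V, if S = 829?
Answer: -569722789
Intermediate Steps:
V = 569722789 (V = 829**3 = 569722789)
-V = -1*569722789 = -569722789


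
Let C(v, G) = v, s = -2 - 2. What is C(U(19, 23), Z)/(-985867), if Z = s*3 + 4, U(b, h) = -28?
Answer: 28/985867 ≈ 2.8401e-5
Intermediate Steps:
s = -4
Z = -8 (Z = -4*3 + 4 = -12 + 4 = -8)
C(U(19, 23), Z)/(-985867) = -28/(-985867) = -28*(-1/985867) = 28/985867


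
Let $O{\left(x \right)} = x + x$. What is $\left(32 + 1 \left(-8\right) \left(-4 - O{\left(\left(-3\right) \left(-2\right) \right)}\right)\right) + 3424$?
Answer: $3584$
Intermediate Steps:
$O{\left(x \right)} = 2 x$
$\left(32 + 1 \left(-8\right) \left(-4 - O{\left(\left(-3\right) \left(-2\right) \right)}\right)\right) + 3424 = \left(32 + 1 \left(-8\right) \left(-4 - 2 \left(\left(-3\right) \left(-2\right)\right)\right)\right) + 3424 = \left(32 - 8 \left(-4 - 2 \cdot 6\right)\right) + 3424 = \left(32 - 8 \left(-4 - 12\right)\right) + 3424 = \left(32 - -128\right) + 3424 = \left(32 + 128\right) + 3424 = 160 + 3424 = 3584$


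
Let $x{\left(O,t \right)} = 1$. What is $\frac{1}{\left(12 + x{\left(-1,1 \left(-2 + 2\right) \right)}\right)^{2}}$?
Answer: $\frac{1}{169} \approx 0.0059172$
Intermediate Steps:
$\frac{1}{\left(12 + x{\left(-1,1 \left(-2 + 2\right) \right)}\right)^{2}} = \frac{1}{\left(12 + 1\right)^{2}} = \frac{1}{13^{2}} = \frac{1}{169}$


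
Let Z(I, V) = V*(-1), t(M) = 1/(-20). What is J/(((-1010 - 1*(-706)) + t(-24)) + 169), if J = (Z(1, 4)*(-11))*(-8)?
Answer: 7040/2701 ≈ 2.6064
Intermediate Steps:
t(M) = -1/20
Z(I, V) = -V
J = -352 (J = (-1*4*(-11))*(-8) = -4*(-11)*(-8) = 44*(-8) = -352)
J/(((-1010 - 1*(-706)) + t(-24)) + 169) = -352/(((-1010 - 1*(-706)) - 1/20) + 169) = -352/(((-1010 + 706) - 1/20) + 169) = -352/((-304 - 1/20) + 169) = -352/(-6081/20 + 169) = -352/(-2701/20) = -352*(-20/2701) = 7040/2701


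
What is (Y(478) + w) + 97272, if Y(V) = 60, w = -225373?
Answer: -128041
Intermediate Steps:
(Y(478) + w) + 97272 = (60 - 225373) + 97272 = -225313 + 97272 = -128041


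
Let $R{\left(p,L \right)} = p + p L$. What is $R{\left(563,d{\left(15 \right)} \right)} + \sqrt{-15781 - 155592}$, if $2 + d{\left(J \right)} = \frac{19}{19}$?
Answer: $i \sqrt{171373} \approx 413.97 i$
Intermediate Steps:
$d{\left(J \right)} = -1$ ($d{\left(J \right)} = -2 + \frac{19}{19} = -2 + 19 \cdot \frac{1}{19} = -2 + 1 = -1$)
$R{\left(p,L \right)} = p + L p$
$R{\left(563,d{\left(15 \right)} \right)} + \sqrt{-15781 - 155592} = 563 \left(1 - 1\right) + \sqrt{-15781 - 155592} = 563 \cdot 0 + \sqrt{-171373} = 0 + i \sqrt{171373} = i \sqrt{171373}$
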